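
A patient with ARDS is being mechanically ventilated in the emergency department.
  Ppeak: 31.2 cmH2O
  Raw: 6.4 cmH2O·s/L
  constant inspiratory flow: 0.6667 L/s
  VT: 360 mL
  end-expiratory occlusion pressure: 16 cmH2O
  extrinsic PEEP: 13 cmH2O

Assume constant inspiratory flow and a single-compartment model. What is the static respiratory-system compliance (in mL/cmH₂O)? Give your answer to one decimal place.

Total PEEP = 16 cmH2O (set 13 + intrinsic 3); this is the baseline alveolar pressure.
Equation of motion (constant flow): PIP = Vt/C + R·V̇ + PEEP.
Vt/C = PIP − R·V̇ − PEEP = 31.2 − 6.4×0.6667 − 16 = 31.2 − 4.267 − 16 = 10.933 cmH2O.
C = Vt / 10.933 = 360 / 10.933 = 32.928 mL/cmH2O.

32.9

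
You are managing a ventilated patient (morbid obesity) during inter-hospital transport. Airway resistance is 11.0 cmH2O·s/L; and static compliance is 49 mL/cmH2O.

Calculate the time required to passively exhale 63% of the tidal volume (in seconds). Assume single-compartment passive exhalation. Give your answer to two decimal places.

τ = R × C = 11.0 × 49 mL/cmH2O = 11.0 × 0.049 L/cmH2O = 0.539 s.
Exhaled fraction f = 1 − e^(−t/τ) → t = −τ·ln(1 − f) = −0.539·ln(0.37) = 0.5359 s.

0.54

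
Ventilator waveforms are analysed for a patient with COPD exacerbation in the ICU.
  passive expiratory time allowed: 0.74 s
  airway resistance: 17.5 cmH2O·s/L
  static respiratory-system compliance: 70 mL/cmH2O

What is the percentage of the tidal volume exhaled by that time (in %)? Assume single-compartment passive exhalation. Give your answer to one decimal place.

45.3

τ = R × C = 17.5 × 70 mL/cmH2O = 17.5 × 0.070 L/cmH2O = 1.225 s.
Passive exhalation: V(t)/V₀ = e^(−t/τ) = e^(−0.74/1.225) = 0.5466.
Fraction exhaled = 1 − 0.5466 = 0.4534 → 45.34%.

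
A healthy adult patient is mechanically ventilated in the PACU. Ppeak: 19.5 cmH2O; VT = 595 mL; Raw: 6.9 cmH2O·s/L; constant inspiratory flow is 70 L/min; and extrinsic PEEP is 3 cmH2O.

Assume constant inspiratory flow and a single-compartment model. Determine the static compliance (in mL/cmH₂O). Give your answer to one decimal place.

70.4

Flow: 70 L/min ÷ 60 = 1.1667 L/s.
Equation of motion (constant flow): PIP = Vt/C + R·V̇ + PEEP.
Vt/C = PIP − R·V̇ − PEEP = 19.5 − 6.9×1.1667 − 3 = 19.5 − 8.05 − 3 = 8.45 cmH2O.
C = Vt / 8.45 = 595 / 8.45 = 70.414 mL/cmH2O.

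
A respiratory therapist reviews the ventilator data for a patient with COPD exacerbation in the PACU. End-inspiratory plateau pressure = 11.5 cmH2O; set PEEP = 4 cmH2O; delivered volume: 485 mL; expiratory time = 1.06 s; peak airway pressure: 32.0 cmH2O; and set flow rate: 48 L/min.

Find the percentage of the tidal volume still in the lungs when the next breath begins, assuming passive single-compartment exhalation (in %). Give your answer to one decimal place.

Flow: 48 L/min ÷ 60 = 0.8 L/s.
R = (PIP − Pplat)/V̇ = (32.0 − 11.5) / 0.8 = 20.5/0.8 = 25.625 cmH2O·s/L.
C = Vt/(Pplat − PEEP) = 485.0 / (11.5 − 4) = 485.0/7.5 = 64.667 mL/cmH2O.
τ = R × C = 25.625 × 0.06467 L/cmH2O = 1.657 s.
Fraction remaining at end-expiration = e^(−Te/τ) = e^(−1.06/1.657) = 0.5274 → 52.74%.

52.7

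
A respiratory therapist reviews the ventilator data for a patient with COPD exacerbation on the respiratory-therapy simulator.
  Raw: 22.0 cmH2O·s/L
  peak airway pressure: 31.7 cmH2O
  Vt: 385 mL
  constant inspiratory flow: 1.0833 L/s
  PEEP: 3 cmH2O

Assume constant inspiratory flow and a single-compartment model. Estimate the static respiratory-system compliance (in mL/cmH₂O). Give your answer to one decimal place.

Equation of motion (constant flow): PIP = Vt/C + R·V̇ + PEEP.
Vt/C = PIP − R·V̇ − PEEP = 31.7 − 22.0×1.0833 − 3 = 31.7 − 23.833 − 3 = 4.867 cmH2O.
C = Vt / 4.867 = 385 / 4.867 = 79.104 mL/cmH2O.

79.1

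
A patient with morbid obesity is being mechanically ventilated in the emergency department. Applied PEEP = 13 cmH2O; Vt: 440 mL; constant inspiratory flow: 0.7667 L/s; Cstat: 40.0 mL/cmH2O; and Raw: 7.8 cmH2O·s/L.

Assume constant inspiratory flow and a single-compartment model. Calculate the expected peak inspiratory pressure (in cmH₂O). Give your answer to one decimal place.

30.0

Equation of motion (constant flow): PIP = Vt/C + R·V̇ + PEEP.
PIP = 440/40.0 + 7.8×0.7667 + 13 = 11.0 + 5.98 + 13 = 29.98 cmH2O.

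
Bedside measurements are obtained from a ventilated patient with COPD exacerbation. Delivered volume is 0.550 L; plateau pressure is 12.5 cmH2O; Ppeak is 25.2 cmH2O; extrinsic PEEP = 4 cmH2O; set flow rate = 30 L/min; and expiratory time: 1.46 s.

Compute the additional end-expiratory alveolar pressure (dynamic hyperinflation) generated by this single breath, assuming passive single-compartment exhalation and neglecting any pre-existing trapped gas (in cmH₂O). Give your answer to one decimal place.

Flow: 30 L/min ÷ 60 = 0.5 L/s.
R = (PIP − Pplat)/V̇ = (25.2 − 12.5) / 0.5 = 12.7/0.5 = 25.4 cmH2O·s/L.
C = Vt/(Pplat − PEEP) = 550.0 / (12.5 − 4) = 550.0/8.5 = 64.706 mL/cmH2O.
τ = R × C = 25.4 × 0.06471 L/cmH2O = 1.644 s.
Fraction remaining = e^(−Te/τ) = e^(−1.46/1.644) = 0.4114; trapped volume = 550.0 × 0.4114 = 226.27 mL.
Additional alveolar pressure from trapping ≈ V_trapped / C = 226.27 / 64.706 = 3.497 cmH2O.

3.5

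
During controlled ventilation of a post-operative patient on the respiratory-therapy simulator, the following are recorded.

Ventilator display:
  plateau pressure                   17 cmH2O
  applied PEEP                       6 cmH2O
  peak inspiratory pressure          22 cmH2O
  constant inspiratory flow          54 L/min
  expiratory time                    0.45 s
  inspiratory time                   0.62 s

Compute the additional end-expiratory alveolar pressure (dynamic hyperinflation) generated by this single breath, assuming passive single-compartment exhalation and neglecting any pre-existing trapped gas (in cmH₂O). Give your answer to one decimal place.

Flow: 54 L/min ÷ 60 = 0.9 L/s.
Vt = flow × Ti = 0.9 L/s × 0.62 s × 1000 mL/L = 558.0 mL.
R = (PIP − Pplat)/V̇ = (22 − 17) / 0.9 = 5.0/0.9 = 5.556 cmH2O·s/L.
C = Vt/(Pplat − PEEP) = 558.0 / (17 − 6) = 558.0/11.0 = 50.727 mL/cmH2O.
τ = R × C = 5.556 × 0.05073 L/cmH2O = 0.2819 s.
Fraction remaining = e^(−Te/τ) = e^(−0.45/0.2819) = 0.2026; trapped volume = 558.0 × 0.2026 = 113.05 mL.
Additional alveolar pressure from trapping ≈ V_trapped / C = 113.05 / 50.727 = 2.229 cmH2O.

2.2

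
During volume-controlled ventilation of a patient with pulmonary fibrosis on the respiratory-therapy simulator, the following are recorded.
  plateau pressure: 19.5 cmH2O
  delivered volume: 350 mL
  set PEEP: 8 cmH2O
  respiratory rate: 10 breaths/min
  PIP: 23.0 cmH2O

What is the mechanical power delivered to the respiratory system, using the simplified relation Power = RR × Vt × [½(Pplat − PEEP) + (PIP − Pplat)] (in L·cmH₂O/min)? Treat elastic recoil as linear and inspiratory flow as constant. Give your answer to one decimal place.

32.4

Per-breath work = Vt × [½(Pplat−PEEP) + (PIP−Pplat)] = 0.350 × [0.5×11.5 + 3.5] = 0.350 × 9.25 = 3.238 L·cmH2O.
Power = 10 × 3.238 = 32.38 L·cmH2O/min.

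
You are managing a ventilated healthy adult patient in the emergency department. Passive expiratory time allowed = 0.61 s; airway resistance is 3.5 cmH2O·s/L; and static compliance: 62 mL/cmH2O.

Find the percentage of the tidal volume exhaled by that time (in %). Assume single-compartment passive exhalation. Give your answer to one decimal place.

τ = R × C = 3.5 × 62 mL/cmH2O = 3.5 × 0.062 L/cmH2O = 0.217 s.
Passive exhalation: V(t)/V₀ = e^(−t/τ) = e^(−0.61/0.217) = 0.06014.
Fraction exhaled = 1 − 0.06014 = 0.9399 → 93.99%.

94.0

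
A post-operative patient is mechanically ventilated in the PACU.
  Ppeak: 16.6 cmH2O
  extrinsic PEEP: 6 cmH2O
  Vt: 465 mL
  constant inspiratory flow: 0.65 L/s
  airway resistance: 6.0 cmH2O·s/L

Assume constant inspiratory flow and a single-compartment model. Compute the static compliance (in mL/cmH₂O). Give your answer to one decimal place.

69.4

Equation of motion (constant flow): PIP = Vt/C + R·V̇ + PEEP.
Vt/C = PIP − R·V̇ − PEEP = 16.6 − 6.0×0.65 − 6 = 16.6 − 3.9 − 6 = 6.7 cmH2O.
C = Vt / 6.7 = 465 / 6.7 = 69.403 mL/cmH2O.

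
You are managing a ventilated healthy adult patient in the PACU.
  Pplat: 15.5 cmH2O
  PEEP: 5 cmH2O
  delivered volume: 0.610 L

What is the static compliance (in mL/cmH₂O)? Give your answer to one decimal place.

58.1

Cstat = Vt / (Pplat − PEEP) = 610 / (15.5 − 5) = 610 / 10.5 = 58.095 mL/cmH2O.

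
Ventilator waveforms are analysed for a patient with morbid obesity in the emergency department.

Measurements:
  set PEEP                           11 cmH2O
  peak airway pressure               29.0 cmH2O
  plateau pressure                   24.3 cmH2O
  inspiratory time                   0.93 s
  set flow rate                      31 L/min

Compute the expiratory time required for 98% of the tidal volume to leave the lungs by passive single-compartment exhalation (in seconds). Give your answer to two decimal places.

1.29

Flow: 31 L/min ÷ 60 = 0.5167 L/s.
Vt = flow × Ti = 0.5167 L/s × 0.93 s × 1000 mL/L = 480.53 mL.
R = (PIP − Pplat)/V̇ = (29.0 − 24.3) / 0.5167 = 4.7/0.5167 = 9.096 cmH2O·s/L.
C = Vt/(Pplat − PEEP) = 480.53 / (24.3 − 11) = 480.53/13.3 = 36.13 mL/cmH2O.
τ = R × C = 9.096 × 0.03613 L/cmH2O = 0.3286 s.
t = −τ·ln(1 − 0.98) = −0.3286·ln(0.02) = 1.285 s.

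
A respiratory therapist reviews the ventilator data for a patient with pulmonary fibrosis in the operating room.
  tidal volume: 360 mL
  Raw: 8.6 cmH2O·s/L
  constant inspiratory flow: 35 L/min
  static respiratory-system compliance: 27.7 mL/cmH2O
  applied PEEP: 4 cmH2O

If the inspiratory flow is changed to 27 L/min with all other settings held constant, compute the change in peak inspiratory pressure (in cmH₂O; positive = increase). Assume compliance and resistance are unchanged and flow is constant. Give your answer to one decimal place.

-1.1

Flow: 35 L/min ÷ 60 = 0.5833 L/s.
New flow: 27 L/min ÷ 60 = 0.45 L/s.
PIP = Vt/C + R·V̇ + PEEP (constant-flow equation of motion).
Only the resistive term changes: ΔPIP = R × ΔV̇ = 8.6 × (0.45 − 0.5833) = 8.6 × -0.1333 = -1.146 cmH2O.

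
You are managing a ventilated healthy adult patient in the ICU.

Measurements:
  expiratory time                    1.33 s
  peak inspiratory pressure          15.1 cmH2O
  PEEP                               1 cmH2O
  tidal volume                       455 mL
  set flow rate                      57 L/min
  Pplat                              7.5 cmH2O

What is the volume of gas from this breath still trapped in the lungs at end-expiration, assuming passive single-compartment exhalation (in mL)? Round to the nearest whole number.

Flow: 57 L/min ÷ 60 = 0.95 L/s.
R = (PIP − Pplat)/V̇ = (15.1 − 7.5) / 0.95 = 7.6/0.95 = 8.0 cmH2O·s/L.
C = Vt/(Pplat − PEEP) = 455.0 / (7.5 − 1) = 455.0/6.5 = 70.0 mL/cmH2O.
τ = R × C = 8.0 × 0.07 L/cmH2O = 0.56 s.
Fraction remaining = e^(−Te/τ) = e^(−1.33/0.56) = 0.09301.
Trapped volume = 455.0 × 0.09301 = 42.32 mL.

42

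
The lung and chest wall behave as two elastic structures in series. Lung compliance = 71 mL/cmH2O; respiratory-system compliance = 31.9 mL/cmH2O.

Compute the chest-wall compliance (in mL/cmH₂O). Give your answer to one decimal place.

57.9

1/Ccw = 1/Crs − 1/CL.
1/Ccw = 1/31.9 − 1/71 = 0.01726.
Ccw = 57.937 mL/cmH2O.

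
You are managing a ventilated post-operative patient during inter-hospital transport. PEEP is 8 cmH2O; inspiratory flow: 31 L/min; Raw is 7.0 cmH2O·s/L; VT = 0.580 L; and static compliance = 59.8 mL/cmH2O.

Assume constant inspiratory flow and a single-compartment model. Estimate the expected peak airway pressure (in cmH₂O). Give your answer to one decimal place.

Flow: 31 L/min ÷ 60 = 0.5167 L/s.
Equation of motion (constant flow): PIP = Vt/C + R·V̇ + PEEP.
PIP = 580/59.8 + 7.0×0.5167 + 8 = 9.699 + 3.617 + 8 = 21.316 cmH2O.

21.3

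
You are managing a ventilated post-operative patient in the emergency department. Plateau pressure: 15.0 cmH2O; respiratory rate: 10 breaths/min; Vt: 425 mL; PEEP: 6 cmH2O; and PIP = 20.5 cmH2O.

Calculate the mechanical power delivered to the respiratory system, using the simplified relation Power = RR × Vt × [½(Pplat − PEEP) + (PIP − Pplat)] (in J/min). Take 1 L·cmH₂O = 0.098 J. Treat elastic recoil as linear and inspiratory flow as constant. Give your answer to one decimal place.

Per-breath work = Vt × [½(Pplat−PEEP) + (PIP−Pplat)] = 0.425 × [0.5×9.0 + 5.5] = 0.425 × 10.0 = 4.25 L·cmH2O.
Power = 10 × 4.25 = 42.5 L·cmH2O/min.
× 0.098 J/(L·cmH2O) → 4.165 J/min.

4.2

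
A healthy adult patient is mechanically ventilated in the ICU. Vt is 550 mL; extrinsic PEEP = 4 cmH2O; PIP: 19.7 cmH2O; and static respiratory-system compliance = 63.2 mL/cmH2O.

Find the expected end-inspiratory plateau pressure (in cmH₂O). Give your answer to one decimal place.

12.7

Pplat = PEEP + Vt / Cstat = 4 + 550 / 63.2 = 4 + 8.703 = 12.703 cmH2O.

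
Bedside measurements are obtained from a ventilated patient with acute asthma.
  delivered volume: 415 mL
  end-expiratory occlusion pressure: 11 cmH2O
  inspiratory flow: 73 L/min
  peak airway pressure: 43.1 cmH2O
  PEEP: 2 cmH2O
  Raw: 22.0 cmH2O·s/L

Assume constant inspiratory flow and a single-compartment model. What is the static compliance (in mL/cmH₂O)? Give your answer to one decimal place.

Flow: 73 L/min ÷ 60 = 1.2167 L/s.
Total PEEP = 11 cmH2O (set 2 + intrinsic 9); this is the baseline alveolar pressure.
Equation of motion (constant flow): PIP = Vt/C + R·V̇ + PEEP.
Vt/C = PIP − R·V̇ − PEEP = 43.1 − 22.0×1.2167 − 11 = 43.1 − 26.767 − 11 = 5.333 cmH2O.
C = Vt / 5.333 = 415 / 5.333 = 77.817 mL/cmH2O.

77.8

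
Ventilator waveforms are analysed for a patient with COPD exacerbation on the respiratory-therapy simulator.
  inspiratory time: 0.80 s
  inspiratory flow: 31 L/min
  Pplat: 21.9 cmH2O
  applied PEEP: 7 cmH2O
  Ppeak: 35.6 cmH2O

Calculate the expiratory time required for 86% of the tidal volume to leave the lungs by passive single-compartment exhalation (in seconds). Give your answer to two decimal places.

Flow: 31 L/min ÷ 60 = 0.5167 L/s.
Vt = flow × Ti = 0.5167 L/s × 0.80 s × 1000 mL/L = 413.36 mL.
R = (PIP − Pplat)/V̇ = (35.6 − 21.9) / 0.5167 = 13.7/0.5167 = 26.514 cmH2O·s/L.
C = Vt/(Pplat − PEEP) = 413.36 / (21.9 − 7) = 413.36/14.9 = 27.742 mL/cmH2O.
τ = R × C = 26.514 × 0.02774 L/cmH2O = 0.7355 s.
t = −τ·ln(1 − 0.86) = −0.7355·ln(0.14) = 1.446 s.

1.45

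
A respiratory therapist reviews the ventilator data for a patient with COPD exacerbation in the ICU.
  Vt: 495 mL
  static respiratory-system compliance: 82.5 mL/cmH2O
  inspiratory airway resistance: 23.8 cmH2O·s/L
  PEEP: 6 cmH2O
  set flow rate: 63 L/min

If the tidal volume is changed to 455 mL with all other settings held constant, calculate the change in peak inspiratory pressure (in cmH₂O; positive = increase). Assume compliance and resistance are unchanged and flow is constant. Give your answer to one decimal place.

-0.5

PIP = Vt/C + R·V̇ + PEEP (constant-flow equation of motion).
Only the elastic term changes: ΔPIP = ΔVt / C = (455 − 495) / 82.5 = -0.4848 cmH2O.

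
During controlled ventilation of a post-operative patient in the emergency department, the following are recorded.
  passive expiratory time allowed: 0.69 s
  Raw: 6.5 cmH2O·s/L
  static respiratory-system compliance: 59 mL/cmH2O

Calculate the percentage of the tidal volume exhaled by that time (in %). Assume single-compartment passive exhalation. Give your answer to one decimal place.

τ = R × C = 6.5 × 59 mL/cmH2O = 6.5 × 0.059 L/cmH2O = 0.3835 s.
Passive exhalation: V(t)/V₀ = e^(−t/τ) = e^(−0.69/0.3835) = 0.1654.
Fraction exhaled = 1 − 0.1654 = 0.8346 → 83.46%.

83.5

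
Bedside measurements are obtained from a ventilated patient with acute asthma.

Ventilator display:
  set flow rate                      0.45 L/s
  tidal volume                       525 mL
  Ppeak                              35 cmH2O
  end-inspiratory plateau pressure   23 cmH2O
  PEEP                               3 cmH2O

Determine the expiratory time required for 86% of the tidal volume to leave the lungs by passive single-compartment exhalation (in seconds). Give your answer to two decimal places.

R = (PIP − Pplat)/V̇ = (35 − 23) / 0.45 = 12.0/0.45 = 26.667 cmH2O·s/L.
C = Vt/(Pplat − PEEP) = 525.0 / (23 − 3) = 525.0/20.0 = 26.25 mL/cmH2O.
τ = R × C = 26.667 × 0.02625 L/cmH2O = 0.7 s.
t = −τ·ln(1 − 0.86) = −0.7·ln(0.14) = 1.376 s.

1.38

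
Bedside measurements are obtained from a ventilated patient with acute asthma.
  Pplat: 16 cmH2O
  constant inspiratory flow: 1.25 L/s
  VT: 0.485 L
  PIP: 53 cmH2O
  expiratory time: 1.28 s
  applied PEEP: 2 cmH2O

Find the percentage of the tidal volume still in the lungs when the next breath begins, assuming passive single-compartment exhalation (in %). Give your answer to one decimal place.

R = (PIP − Pplat)/V̇ = (53 − 16) / 1.25 = 37.0/1.25 = 29.6 cmH2O·s/L.
C = Vt/(Pplat − PEEP) = 485.0 / (16 − 2) = 485.0/14.0 = 34.643 mL/cmH2O.
τ = R × C = 29.6 × 0.03464 L/cmH2O = 1.025 s.
Fraction remaining at end-expiration = e^(−Te/τ) = e^(−1.28/1.025) = 0.2869 → 28.69%.

28.7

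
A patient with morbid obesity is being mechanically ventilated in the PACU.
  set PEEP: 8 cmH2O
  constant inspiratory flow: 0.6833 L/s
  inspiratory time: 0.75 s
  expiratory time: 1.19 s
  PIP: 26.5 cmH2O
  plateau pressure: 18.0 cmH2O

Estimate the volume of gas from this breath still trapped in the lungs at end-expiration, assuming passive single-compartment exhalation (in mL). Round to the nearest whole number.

Vt = flow × Ti = 0.6833 L/s × 0.75 s × 1000 mL/L = 512.48 mL.
R = (PIP − Pplat)/V̇ = (26.5 − 18.0) / 0.6833 = 8.5/0.6833 = 12.44 cmH2O·s/L.
C = Vt/(Pplat − PEEP) = 512.48 / (18.0 − 8) = 512.48/10.0 = 51.248 mL/cmH2O.
τ = R × C = 12.44 × 0.05125 L/cmH2O = 0.6376 s.
Fraction remaining = e^(−Te/τ) = e^(−1.19/0.6376) = 0.1547.
Trapped volume = 512.48 × 0.1547 = 79.281 mL.

79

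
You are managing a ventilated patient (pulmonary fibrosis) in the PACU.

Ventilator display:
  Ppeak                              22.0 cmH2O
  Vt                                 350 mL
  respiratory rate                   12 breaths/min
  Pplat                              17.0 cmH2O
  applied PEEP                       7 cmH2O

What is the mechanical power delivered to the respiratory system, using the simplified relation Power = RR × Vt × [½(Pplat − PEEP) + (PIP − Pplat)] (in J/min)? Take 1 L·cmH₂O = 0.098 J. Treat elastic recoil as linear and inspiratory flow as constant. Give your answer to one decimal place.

4.1

Per-breath work = Vt × [½(Pplat−PEEP) + (PIP−Pplat)] = 0.350 × [0.5×10.0 + 5.0] = 0.350 × 10.0 = 3.5 L·cmH2O.
Power = 12 × 3.5 = 42.0 L·cmH2O/min.
× 0.098 J/(L·cmH2O) → 4.116 J/min.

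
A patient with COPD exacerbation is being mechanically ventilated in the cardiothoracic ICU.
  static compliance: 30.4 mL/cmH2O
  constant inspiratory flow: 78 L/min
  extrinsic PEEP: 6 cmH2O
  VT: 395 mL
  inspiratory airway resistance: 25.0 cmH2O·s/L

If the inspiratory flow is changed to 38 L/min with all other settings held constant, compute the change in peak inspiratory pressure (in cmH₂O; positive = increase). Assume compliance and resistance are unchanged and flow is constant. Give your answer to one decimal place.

Flow: 78 L/min ÷ 60 = 1.3 L/s.
New flow: 38 L/min ÷ 60 = 0.6333 L/s.
PIP = Vt/C + R·V̇ + PEEP (constant-flow equation of motion).
Only the resistive term changes: ΔPIP = R × ΔV̇ = 25.0 × (0.6333 − 1.3) = 25.0 × -0.6667 = -16.668 cmH2O.

-16.7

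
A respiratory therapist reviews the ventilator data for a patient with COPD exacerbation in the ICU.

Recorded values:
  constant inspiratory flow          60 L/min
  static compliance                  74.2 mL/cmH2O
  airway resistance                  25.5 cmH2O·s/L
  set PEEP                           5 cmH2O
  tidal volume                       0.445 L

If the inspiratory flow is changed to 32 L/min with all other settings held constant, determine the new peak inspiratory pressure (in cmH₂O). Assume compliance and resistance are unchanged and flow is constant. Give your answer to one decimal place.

24.6

Flow: 60 L/min ÷ 60 = 1 L/s.
New flow: 32 L/min ÷ 60 = 0.5333 L/s.
PIP = Vt/C + R·V̇ + PEEP (constant-flow equation of motion).
Only the resistive term changes: ΔPIP = R × ΔV̇ = 25.5 × (0.5333 − 1) = 25.5 × -0.4667 = -11.901 cmH2O.
Original PIP = 445/74.2 + 25.5×1 + 5 = 36.497 cmH2O; new PIP = 36.497 + (-11.901) = 24.596 cmH2O.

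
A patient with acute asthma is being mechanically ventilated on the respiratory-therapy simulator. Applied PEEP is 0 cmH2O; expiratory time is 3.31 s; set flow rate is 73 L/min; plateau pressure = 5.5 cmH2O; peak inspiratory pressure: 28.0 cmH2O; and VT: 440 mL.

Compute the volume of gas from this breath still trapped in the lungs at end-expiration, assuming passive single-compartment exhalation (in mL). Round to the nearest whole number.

Flow: 73 L/min ÷ 60 = 1.2167 L/s.
R = (PIP − Pplat)/V̇ = (28.0 − 5.5) / 1.2167 = 22.5/1.2167 = 18.493 cmH2O·s/L.
C = Vt/(Pplat − PEEP) = 440.0 / (5.5 − 0) = 440.0/5.5 = 80.0 mL/cmH2O.
τ = R × C = 18.493 × 0.08 L/cmH2O = 1.479 s.
Fraction remaining = e^(−Te/τ) = e^(−3.31/1.479) = 0.1067.
Trapped volume = 440.0 × 0.1067 = 46.948 mL.

47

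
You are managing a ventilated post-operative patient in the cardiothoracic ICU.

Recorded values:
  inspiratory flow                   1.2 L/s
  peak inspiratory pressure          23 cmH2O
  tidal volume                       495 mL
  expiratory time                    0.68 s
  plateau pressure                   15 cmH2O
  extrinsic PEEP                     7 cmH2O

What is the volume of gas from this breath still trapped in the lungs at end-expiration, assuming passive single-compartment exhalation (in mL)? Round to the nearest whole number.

95

R = (PIP − Pplat)/V̇ = (23 − 15) / 1.2 = 8.0/1.2 = 6.667 cmH2O·s/L.
C = Vt/(Pplat − PEEP) = 495.0 / (15 − 7) = 495.0/8.0 = 61.875 mL/cmH2O.
τ = R × C = 6.667 × 0.06188 L/cmH2O = 0.4126 s.
Fraction remaining = e^(−Te/τ) = e^(−0.68/0.4126) = 0.1924.
Trapped volume = 495.0 × 0.1924 = 95.238 mL.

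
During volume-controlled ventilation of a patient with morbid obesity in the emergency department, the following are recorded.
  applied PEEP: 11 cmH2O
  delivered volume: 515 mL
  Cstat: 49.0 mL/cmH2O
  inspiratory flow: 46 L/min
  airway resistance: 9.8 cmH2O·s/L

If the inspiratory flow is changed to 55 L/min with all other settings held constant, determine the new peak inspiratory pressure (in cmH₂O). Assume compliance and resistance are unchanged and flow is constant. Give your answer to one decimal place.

Flow: 46 L/min ÷ 60 = 0.7667 L/s.
New flow: 55 L/min ÷ 60 = 0.9167 L/s.
PIP = Vt/C + R·V̇ + PEEP (constant-flow equation of motion).
Only the resistive term changes: ΔPIP = R × ΔV̇ = 9.8 × (0.9167 − 0.7667) = 9.8 × 0.15 = 1.47 cmH2O.
Original PIP = 515/49.0 + 9.8×0.7667 + 11 = 29.024 cmH2O; new PIP = 29.024 + (1.47) = 30.494 cmH2O.

30.5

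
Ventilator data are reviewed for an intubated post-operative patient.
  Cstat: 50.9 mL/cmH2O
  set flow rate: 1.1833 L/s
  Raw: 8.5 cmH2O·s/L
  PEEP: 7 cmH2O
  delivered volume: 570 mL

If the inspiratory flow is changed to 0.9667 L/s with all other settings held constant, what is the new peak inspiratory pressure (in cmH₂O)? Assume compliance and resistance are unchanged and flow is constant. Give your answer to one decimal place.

PIP = Vt/C + R·V̇ + PEEP (constant-flow equation of motion).
Only the resistive term changes: ΔPIP = R × ΔV̇ = 8.5 × (0.9667 − 1.1833) = 8.5 × -0.2166 = -1.841 cmH2O.
Original PIP = 570/50.9 + 8.5×1.1833 + 7 = 28.256 cmH2O; new PIP = 28.256 + (-1.841) = 26.415 cmH2O.

26.4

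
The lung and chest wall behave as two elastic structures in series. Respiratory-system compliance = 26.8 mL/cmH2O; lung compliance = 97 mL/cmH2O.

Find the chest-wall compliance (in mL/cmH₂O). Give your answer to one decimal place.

37.0

1/Ccw = 1/Crs − 1/CL.
1/Ccw = 1/26.8 − 1/97 = 0.027.
Ccw = 37.037 mL/cmH2O.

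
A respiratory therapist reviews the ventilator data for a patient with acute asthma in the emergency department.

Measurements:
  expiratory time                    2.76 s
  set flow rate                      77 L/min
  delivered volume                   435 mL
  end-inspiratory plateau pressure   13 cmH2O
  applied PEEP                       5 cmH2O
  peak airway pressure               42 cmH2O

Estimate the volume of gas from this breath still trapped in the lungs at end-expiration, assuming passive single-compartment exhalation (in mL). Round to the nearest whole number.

Flow: 77 L/min ÷ 60 = 1.2833 L/s.
R = (PIP − Pplat)/V̇ = (42 − 13) / 1.2833 = 29.0/1.2833 = 22.598 cmH2O·s/L.
C = Vt/(Pplat − PEEP) = 435.0 / (13 − 5) = 435.0/8.0 = 54.375 mL/cmH2O.
τ = R × C = 22.598 × 0.05438 L/cmH2O = 1.229 s.
Fraction remaining = e^(−Te/τ) = e^(−2.76/1.229) = 0.1059.
Trapped volume = 435.0 × 0.1059 = 46.067 mL.

46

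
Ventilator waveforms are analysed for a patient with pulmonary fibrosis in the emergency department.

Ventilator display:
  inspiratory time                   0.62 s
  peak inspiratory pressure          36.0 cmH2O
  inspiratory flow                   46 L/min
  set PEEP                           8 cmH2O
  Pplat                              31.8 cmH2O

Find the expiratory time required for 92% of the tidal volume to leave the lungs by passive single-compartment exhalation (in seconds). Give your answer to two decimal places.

0.28

Flow: 46 L/min ÷ 60 = 0.7667 L/s.
Vt = flow × Ti = 0.7667 L/s × 0.62 s × 1000 mL/L = 475.35 mL.
R = (PIP − Pplat)/V̇ = (36.0 − 31.8) / 0.7667 = 4.2/0.7667 = 5.478 cmH2O·s/L.
C = Vt/(Pplat − PEEP) = 475.35 / (31.8 − 8) = 475.35/23.8 = 19.973 mL/cmH2O.
τ = R × C = 5.478 × 0.01997 L/cmH2O = 0.1094 s.
t = −τ·ln(1 − 0.92) = −0.1094·ln(0.08) = 0.2763 s.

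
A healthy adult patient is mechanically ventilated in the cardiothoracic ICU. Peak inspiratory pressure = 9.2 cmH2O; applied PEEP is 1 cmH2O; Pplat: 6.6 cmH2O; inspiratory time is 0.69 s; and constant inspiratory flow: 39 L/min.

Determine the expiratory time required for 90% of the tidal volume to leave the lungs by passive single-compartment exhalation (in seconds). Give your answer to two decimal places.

Flow: 39 L/min ÷ 60 = 0.65 L/s.
Vt = flow × Ti = 0.65 L/s × 0.69 s × 1000 mL/L = 448.5 mL.
R = (PIP − Pplat)/V̇ = (9.2 − 6.6) / 0.65 = 2.6/0.65 = 4.0 cmH2O·s/L.
C = Vt/(Pplat − PEEP) = 448.5 / (6.6 − 1) = 448.5/5.6 = 80.089 mL/cmH2O.
τ = R × C = 4.0 × 0.08009 L/cmH2O = 0.3204 s.
t = −τ·ln(1 − 0.90) = −0.3204·ln(0.1) = 0.7377 s.

0.74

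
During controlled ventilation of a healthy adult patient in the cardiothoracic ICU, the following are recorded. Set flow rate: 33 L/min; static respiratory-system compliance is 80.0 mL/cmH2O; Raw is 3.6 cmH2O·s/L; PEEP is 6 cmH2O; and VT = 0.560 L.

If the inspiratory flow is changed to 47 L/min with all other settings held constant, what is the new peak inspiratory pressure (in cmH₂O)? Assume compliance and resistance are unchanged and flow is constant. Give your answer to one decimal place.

Flow: 33 L/min ÷ 60 = 0.55 L/s.
New flow: 47 L/min ÷ 60 = 0.7833 L/s.
PIP = Vt/C + R·V̇ + PEEP (constant-flow equation of motion).
Only the resistive term changes: ΔPIP = R × ΔV̇ = 3.6 × (0.7833 − 0.55) = 3.6 × 0.2333 = 0.8399 cmH2O.
Original PIP = 560/80.0 + 3.6×0.55 + 6 = 14.98 cmH2O; new PIP = 14.98 + (0.8399) = 15.82 cmH2O.

15.8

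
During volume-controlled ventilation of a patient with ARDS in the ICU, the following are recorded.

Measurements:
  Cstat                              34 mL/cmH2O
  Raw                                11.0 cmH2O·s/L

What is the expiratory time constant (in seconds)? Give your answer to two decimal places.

τ = R × C = 11.0 × 34 mL/cmH2O = 11.0 × 0.034 L/cmH2O = 0.374 s.

0.37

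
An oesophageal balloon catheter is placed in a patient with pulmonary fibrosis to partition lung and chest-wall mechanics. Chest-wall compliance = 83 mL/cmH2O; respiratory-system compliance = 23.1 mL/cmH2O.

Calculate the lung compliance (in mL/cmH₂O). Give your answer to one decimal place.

32.0

1/CL = 1/Crs − 1/Ccw.
1/CL = 1/23.1 − 1/83 = 0.03124.
CL = 32.01 mL/cmH2O.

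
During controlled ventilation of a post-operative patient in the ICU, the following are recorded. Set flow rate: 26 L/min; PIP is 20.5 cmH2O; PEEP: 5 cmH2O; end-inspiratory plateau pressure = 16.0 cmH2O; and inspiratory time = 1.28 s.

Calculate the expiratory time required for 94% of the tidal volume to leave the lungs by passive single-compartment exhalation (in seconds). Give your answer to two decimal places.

1.47

Flow: 26 L/min ÷ 60 = 0.4333 L/s.
Vt = flow × Ti = 0.4333 L/s × 1.28 s × 1000 mL/L = 554.62 mL.
R = (PIP − Pplat)/V̇ = (20.5 − 16.0) / 0.4333 = 4.5/0.4333 = 10.385 cmH2O·s/L.
C = Vt/(Pplat − PEEP) = 554.62 / (16.0 − 5) = 554.62/11.0 = 50.42 mL/cmH2O.
τ = R × C = 10.385 × 0.05042 L/cmH2O = 0.5236 s.
t = −τ·ln(1 − 0.94) = −0.5236·ln(0.06) = 1.473 s.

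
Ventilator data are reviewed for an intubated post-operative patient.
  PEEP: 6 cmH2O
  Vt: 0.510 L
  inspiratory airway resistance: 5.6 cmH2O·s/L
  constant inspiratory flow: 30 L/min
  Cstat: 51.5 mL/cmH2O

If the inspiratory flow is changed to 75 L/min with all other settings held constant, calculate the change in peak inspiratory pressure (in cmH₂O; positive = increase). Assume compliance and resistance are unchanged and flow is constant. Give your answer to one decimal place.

Flow: 30 L/min ÷ 60 = 0.5 L/s.
New flow: 75 L/min ÷ 60 = 1.25 L/s.
PIP = Vt/C + R·V̇ + PEEP (constant-flow equation of motion).
Only the resistive term changes: ΔPIP = R × ΔV̇ = 5.6 × (1.25 − 0.5) = 5.6 × 0.75 = 4.2 cmH2O.

4.2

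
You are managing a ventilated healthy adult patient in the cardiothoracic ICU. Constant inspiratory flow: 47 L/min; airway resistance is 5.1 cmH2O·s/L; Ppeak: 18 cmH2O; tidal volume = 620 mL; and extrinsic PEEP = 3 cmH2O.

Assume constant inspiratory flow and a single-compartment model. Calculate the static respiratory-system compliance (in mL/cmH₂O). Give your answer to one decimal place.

Flow: 47 L/min ÷ 60 = 0.7833 L/s.
Equation of motion (constant flow): PIP = Vt/C + R·V̇ + PEEP.
Vt/C = PIP − R·V̇ − PEEP = 18 − 5.1×0.7833 − 3 = 18 − 3.995 − 3 = 11.005 cmH2O.
C = Vt / 11.005 = 620 / 11.005 = 56.338 mL/cmH2O.

56.3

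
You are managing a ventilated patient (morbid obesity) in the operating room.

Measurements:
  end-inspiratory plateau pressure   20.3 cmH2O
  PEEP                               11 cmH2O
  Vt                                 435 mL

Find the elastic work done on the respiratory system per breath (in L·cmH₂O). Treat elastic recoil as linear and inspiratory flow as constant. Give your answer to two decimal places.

Elastic work ≈ ½ × (Pplat − PEEP) × Vt = 0.5 × (20.3 − 11) × 0.435 L = 0.5 × 9.3 × 0.435 = 2.023 L·cmH2O.

2.02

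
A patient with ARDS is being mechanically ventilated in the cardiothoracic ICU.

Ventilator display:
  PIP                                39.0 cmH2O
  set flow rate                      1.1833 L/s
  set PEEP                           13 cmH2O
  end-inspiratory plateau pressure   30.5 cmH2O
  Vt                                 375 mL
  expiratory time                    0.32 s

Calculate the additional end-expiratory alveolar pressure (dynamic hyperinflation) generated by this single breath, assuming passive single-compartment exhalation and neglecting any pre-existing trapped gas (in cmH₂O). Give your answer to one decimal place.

R = (PIP − Pplat)/V̇ = (39.0 − 30.5) / 1.1833 = 8.5/1.1833 = 7.183 cmH2O·s/L.
C = Vt/(Pplat − PEEP) = 375.0 / (30.5 − 13) = 375.0/17.5 = 21.429 mL/cmH2O.
τ = R × C = 7.183 × 0.02143 L/cmH2O = 0.1539 s.
Fraction remaining = e^(−Te/τ) = e^(−0.32/0.1539) = 0.125; trapped volume = 375.0 × 0.125 = 46.875 mL.
Additional alveolar pressure from trapping ≈ V_trapped / C = 46.875 / 21.429 = 2.187 cmH2O.

2.2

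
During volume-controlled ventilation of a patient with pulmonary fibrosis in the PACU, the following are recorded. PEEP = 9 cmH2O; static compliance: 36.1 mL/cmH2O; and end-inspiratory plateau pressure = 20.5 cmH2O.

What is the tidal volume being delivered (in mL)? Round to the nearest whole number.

415

Vt = Cstat × (Pplat − PEEP) = 36.1 × (20.5 − 9) = 36.1 × 11.5 = 415.15 mL.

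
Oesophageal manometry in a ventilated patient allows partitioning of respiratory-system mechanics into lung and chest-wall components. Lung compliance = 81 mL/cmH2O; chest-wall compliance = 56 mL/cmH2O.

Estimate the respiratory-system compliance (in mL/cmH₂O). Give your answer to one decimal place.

33.1

Lung and chest wall are elastances in series: 1/Crs = 1/CL + 1/Ccw.
1/Crs = 1/81 + 1/56 = 0.0302.
Crs = 33.113 mL/cmH2O.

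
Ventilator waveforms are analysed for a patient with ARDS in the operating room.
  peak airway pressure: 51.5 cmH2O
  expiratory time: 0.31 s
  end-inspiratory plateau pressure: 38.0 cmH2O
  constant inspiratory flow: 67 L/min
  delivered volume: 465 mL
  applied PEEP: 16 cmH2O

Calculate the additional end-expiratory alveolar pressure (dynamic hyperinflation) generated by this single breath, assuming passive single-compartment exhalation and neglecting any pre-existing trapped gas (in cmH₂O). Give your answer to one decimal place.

6.5

Flow: 67 L/min ÷ 60 = 1.1167 L/s.
R = (PIP − Pplat)/V̇ = (51.5 − 38.0) / 1.1167 = 13.5/1.1167 = 12.089 cmH2O·s/L.
C = Vt/(Pplat − PEEP) = 465.0 / (38.0 − 16) = 465.0/22.0 = 21.136 mL/cmH2O.
τ = R × C = 12.089 × 0.02114 L/cmH2O = 0.2556 s.
Fraction remaining = e^(−Te/τ) = e^(−0.31/0.2556) = 0.2974; trapped volume = 465.0 × 0.2974 = 138.29 mL.
Additional alveolar pressure from trapping ≈ V_trapped / C = 138.29 / 21.136 = 6.543 cmH2O.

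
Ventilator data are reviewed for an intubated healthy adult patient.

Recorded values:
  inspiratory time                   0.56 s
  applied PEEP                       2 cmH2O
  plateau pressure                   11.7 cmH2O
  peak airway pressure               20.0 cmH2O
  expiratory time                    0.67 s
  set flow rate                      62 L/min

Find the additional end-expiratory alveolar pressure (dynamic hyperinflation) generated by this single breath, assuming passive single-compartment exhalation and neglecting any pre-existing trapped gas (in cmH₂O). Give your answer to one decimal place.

Flow: 62 L/min ÷ 60 = 1.0333 L/s.
Vt = flow × Ti = 1.0333 L/s × 0.56 s × 1000 mL/L = 578.65 mL.
R = (PIP − Pplat)/V̇ = (20.0 − 11.7) / 1.0333 = 8.3/1.0333 = 8.033 cmH2O·s/L.
C = Vt/(Pplat − PEEP) = 578.65 / (11.7 − 2) = 578.65/9.7 = 59.655 mL/cmH2O.
τ = R × C = 8.033 × 0.05966 L/cmH2O = 0.4792 s.
Fraction remaining = e^(−Te/τ) = e^(−0.67/0.4792) = 0.2471; trapped volume = 578.65 × 0.2471 = 142.98 mL.
Additional alveolar pressure from trapping ≈ V_trapped / C = 142.98 / 59.655 = 2.397 cmH2O.

2.4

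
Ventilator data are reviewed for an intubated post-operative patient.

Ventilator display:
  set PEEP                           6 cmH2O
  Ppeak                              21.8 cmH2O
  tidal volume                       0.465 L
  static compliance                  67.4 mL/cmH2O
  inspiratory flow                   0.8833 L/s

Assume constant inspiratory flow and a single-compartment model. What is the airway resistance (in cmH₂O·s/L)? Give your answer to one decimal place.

Equation of motion (constant flow): PIP = Vt/C + R·V̇ + PEEP.
R·V̇ = PIP − Vt/C − PEEP = 21.8 − 465/67.4 − 6 = 21.8 − 6.899 − 6 = 8.901 cmH2O.
R = 8.901 / 0.8833 = 10.077 cmH2O·s/L.

10.1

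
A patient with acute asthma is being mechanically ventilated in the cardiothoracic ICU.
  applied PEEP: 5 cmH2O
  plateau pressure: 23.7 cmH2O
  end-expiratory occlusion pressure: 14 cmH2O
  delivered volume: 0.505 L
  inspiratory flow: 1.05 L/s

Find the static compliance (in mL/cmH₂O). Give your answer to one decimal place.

End-expiratory occlusion gives total PEEP = 14 cmH2O (intrinsic PEEP = 14 − 5 = 9). Use total PEEP for the elastic gradient.
Cstat = Vt / (Pplat − PEEPtotal) = 505 / (23.7 − 14) = 505 / 9.7 = 52.062 mL/cmH2O.

52.1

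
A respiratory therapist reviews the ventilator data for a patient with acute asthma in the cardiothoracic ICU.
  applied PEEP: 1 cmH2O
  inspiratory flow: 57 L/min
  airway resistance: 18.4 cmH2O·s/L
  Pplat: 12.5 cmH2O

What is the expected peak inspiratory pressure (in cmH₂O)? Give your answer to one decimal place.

30.0

Flow: 57 L/min ÷ 60 = 0.95 L/s.
PIP = Pplat + Raw × flow = 12.5 + 18.4 × 0.95 = 12.5 + 17.48 = 29.98 cmH2O.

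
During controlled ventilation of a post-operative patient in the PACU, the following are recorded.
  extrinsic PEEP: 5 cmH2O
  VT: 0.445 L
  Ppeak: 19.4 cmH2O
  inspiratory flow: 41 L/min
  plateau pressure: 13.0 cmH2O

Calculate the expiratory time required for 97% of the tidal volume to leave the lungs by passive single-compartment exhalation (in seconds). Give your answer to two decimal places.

Flow: 41 L/min ÷ 60 = 0.6833 L/s.
R = (PIP − Pplat)/V̇ = (19.4 − 13.0) / 0.6833 = 6.4/0.6833 = 9.366 cmH2O·s/L.
C = Vt/(Pplat − PEEP) = 445.0 / (13.0 − 5) = 445.0/8.0 = 55.625 mL/cmH2O.
τ = R × C = 9.366 × 0.05563 L/cmH2O = 0.521 s.
t = −τ·ln(1 − 0.97) = −0.521·ln(0.03) = 1.827 s.

1.83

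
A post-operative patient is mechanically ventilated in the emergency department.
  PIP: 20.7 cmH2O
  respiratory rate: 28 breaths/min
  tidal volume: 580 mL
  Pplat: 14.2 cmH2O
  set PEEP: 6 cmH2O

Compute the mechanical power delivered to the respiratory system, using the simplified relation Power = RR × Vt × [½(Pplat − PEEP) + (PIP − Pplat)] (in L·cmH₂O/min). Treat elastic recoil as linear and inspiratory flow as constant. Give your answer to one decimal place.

172.1

Per-breath work = Vt × [½(Pplat−PEEP) + (PIP−Pplat)] = 0.580 × [0.5×8.2 + 6.5] = 0.580 × 10.6 = 6.148 L·cmH2O.
Power = 28 × 6.148 = 172.14 L·cmH2O/min.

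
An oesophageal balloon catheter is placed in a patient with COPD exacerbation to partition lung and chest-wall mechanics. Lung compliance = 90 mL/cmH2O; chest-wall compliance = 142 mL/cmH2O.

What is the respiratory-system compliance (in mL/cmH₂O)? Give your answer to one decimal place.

55.1

Lung and chest wall are elastances in series: 1/Crs = 1/CL + 1/Ccw.
1/Crs = 1/90 + 1/142 = 0.01815.
Crs = 55.096 mL/cmH2O.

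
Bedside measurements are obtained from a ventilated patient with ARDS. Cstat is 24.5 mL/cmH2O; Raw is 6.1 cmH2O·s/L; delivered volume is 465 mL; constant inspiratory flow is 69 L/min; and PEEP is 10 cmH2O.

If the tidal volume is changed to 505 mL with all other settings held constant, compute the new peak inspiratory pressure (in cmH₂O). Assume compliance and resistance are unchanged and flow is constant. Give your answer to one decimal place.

37.6

Flow: 69 L/min ÷ 60 = 1.15 L/s.
PIP = Vt/C + R·V̇ + PEEP (constant-flow equation of motion).
Only the elastic term changes: ΔPIP = ΔVt / C = (505 − 465) / 24.5 = 1.633 cmH2O.
Original PIP = 465/24.5 + 6.1×1.15 + 10 = 35.995 cmH2O; new PIP = 35.995 + (1.633) = 37.628 cmH2O.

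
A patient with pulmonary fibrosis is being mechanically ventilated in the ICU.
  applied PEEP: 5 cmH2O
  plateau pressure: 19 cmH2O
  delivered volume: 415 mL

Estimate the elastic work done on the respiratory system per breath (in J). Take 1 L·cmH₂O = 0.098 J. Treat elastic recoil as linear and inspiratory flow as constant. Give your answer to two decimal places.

0.28

Elastic work ≈ ½ × (Pplat − PEEP) × Vt = 0.5 × (19 − 5) × 0.415 L = 0.5 × 14.0 × 0.415 = 2.905 L·cmH2O.
× 0.098 J/(L·cmH2O) → 0.2847 J.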